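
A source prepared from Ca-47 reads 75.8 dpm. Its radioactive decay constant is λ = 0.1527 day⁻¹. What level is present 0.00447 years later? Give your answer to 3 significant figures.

t½ = ln 2 / λ = 0.69315 / 0.1527 ≈ 4.5393 days.
Convert the elapsed time: 0.00447 years = 1.63155 days.
Number of half-lives: n = 1.63155/4.5393 ≈ 0.35943.
Remaining = 75.8 × (1/2)^0.35943 = 75.8 × 0.77947 ≈ 59.084 dpm.

59.1 dpm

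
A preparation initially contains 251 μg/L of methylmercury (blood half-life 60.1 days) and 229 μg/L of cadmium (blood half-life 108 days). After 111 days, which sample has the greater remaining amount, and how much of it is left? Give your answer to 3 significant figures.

methylmercury: 251 × (1/2)^1.8469 ≈ 69.774 μg/L.
cadmium: 229 × (1/2)^1.0278 ≈ 112.32 μg/L.
Cadmium has more remaining, at ≈ 112.32 μg/L.

cadmium, 112 μg/L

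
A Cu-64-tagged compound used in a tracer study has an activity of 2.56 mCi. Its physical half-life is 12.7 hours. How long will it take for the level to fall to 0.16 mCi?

50.8 hours

0.16/2.56 = 1/16, so 4 half-lives have elapsed.
t = 4 × 12.7 = 50.8 hours.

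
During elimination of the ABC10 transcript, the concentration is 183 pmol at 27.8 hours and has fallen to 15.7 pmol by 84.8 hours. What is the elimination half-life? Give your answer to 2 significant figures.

Over Δt = 84.8 − 27.8 = 57 hours, the level fell by a factor of 183/15.7 ≈ 11.656.
n = log₂(11.656) ≈ 3.543 half-lives, so t½ = 57/3.543 ≈ 16.088 hours.

16 hours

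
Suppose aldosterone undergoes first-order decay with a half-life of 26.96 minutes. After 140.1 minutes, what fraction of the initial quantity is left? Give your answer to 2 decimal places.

0.03

n = 140.1/26.96 ≈ 5.1966 half-lives.
Fraction remaining = (1/2)^5.1966 ≈ 0.027269.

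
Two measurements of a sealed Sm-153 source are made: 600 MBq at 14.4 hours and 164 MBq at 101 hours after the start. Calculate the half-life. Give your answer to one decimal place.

Over Δt = 101 − 14.4 = 86.6 hours, the level fell by a factor of 600/164 ≈ 3.6585.
n = log₂(3.6585) ≈ 1.8713 half-lives, so t½ = 86.6/1.8713 ≈ 46.279 hours.

46.3 hours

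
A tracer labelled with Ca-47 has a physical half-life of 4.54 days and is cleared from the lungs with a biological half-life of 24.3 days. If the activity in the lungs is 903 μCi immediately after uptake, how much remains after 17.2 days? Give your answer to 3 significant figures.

1/t_eff = 1/t_phys + 1/t_biol = 1/4.54 + 1/24.3 = 0.26142 per day.
t_eff = 4.54 × 24.3 / (4.54 + 24.3) ≈ 3.8253 days.
Remaining = 903 × (1/2)^(17.2/3.8253) = 903 × (1/2)^4.4964 ≈ 40.008 μCi.

40.0 μCi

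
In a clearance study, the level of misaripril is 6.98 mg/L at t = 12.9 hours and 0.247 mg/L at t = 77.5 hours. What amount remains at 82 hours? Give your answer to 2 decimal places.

Over Δt = 77.5 − 12.9 = 64.6 hours, the level fell by a factor of 6.98/0.247 ≈ 28.259.
n = log₂(28.259) ≈ 4.8206 half-lives, so t½ = 64.6/4.8206 ≈ 13.401 hours.
From t = 77.5 to t = 82: 0.247 × (1/2)^((82−77.5)/13.401) ≈ 0.19571 mg/L.

0.20 mg/L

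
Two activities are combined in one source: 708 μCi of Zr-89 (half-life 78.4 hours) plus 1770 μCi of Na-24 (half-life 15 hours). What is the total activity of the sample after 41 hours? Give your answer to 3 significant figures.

759 μCi

Zr-89: 708 × (1/2)^(41/78.4) = 708 × (1/2)^0.52296 ≈ 492.73 μCi.
Na-24: 1770 × (1/2)^(41/15) = 1770 × (1/2)^2.7333 ≈ 266.17 μCi.
Total = 492.73 + 266.17 ≈ 758.9 μCi.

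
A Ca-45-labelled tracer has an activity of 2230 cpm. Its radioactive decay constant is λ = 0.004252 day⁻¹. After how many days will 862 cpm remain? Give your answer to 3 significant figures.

t½ = ln 2 / λ = 0.69315 / 0.004252 ≈ 163.02 days.
Fraction remaining = 862/2230 ≈ 0.38655.
n = log₂(2230/862) = ln(2.587)/ln 2 ≈ 1.3713 half-lives.
t = n × t½ = 1.3713 × 163.02 ≈ 223.54 days.

224 days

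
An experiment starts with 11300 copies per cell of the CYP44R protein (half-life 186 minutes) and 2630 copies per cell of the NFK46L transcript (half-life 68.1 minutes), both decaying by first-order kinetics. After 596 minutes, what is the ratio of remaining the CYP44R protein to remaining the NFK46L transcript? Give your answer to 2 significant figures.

CYP44R protein: 11300 × (1/2)^(596/186) = 11300 × (1/2)^3.2043 ≈ 1226 copies per cell.
NFK46L transcript: 2630 × (1/2)^(596/68.1) = 2630 × (1/2)^8.7518 ≈ 6.1009 copies per cell.
Ratio ≈ 1226 / 6.1009 ≈ 200.95.

200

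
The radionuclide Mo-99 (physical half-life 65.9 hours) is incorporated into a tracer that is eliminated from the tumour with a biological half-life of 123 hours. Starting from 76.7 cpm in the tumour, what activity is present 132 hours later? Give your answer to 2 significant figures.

9.1 cpm

1/t_eff = 1/t_phys + 1/t_biol = 1/65.9 + 1/123 = 0.023305 per hour.
t_eff = 65.9 × 123 / (65.9 + 123) ≈ 42.91 hours.
Remaining = 76.7 × (1/2)^(132/42.91) = 76.7 × (1/2)^3.0762 ≈ 9.0942 cpm.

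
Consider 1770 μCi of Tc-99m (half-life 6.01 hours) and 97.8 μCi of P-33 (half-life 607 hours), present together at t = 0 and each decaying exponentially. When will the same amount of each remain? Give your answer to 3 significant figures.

25.4 hours

Set 1770·(1/2)^(t/6.01) = 97.8·(1/2)^(t/607).
Taking log₂: log₂(1770/97.8) = t·(1/6.01 − 1/607).
log₂(18.098) = 4.1778; 1/6.01 − 1/607 = 0.16474.
t = 4.1778 / 0.16474 ≈ 25.359 hours.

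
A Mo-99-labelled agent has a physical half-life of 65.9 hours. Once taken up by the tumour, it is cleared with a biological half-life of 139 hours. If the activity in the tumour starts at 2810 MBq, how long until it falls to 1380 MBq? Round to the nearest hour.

1/t_eff = 1/t_phys + 1/t_biol = 1/65.9 + 1/139 = 0.022369 per hour.
t_eff = 65.9 × 139 / (65.9 + 139) ≈ 44.705 hours.
n = log₂(2810/1380) ≈ 1.0259; t = 1.0259 × 44.705 ≈ 45.863 hours.

46 hours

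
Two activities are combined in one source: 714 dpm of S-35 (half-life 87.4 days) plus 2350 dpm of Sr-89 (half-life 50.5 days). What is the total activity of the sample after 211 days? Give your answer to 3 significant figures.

264 dpm

S-35: 714 × (1/2)^(211/87.4) = 714 × (1/2)^2.4142 ≈ 133.95 dpm.
Sr-89: 2350 × (1/2)^(211/50.5) = 2350 × (1/2)^4.1782 ≈ 129.81 dpm.
Total = 133.95 + 129.81 ≈ 263.76 dpm.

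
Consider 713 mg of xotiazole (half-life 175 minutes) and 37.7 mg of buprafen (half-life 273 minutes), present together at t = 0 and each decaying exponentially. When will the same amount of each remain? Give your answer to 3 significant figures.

2070 minutes

Set 713·(1/2)^(t/175) = 37.7·(1/2)^(t/273).
Taking log₂: log₂(713/37.7) = t·(1/175 − 1/273).
log₂(18.912) = 4.2413; 1/175 − 1/273 = 0.0020513.
t = 4.2413 / 0.0020513 ≈ 2067.6 minutes.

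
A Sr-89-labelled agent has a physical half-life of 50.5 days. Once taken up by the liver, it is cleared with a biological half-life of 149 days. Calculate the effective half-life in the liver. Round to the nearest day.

38 days

1/t_eff = 1/t_phys + 1/t_biol = 1/50.5 + 1/149 = 0.026513 per day.
t_eff = 50.5 × 149 / (50.5 + 149) ≈ 37.717 days.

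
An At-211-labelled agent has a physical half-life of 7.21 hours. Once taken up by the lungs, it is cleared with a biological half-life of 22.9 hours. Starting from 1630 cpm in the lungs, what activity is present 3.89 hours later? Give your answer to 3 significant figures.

1/t_eff = 1/t_phys + 1/t_biol = 1/7.21 + 1/22.9 = 0.18236 per hour.
t_eff = 7.21 × 22.9 / (7.21 + 22.9) ≈ 5.4835 hours.
Remaining = 1630 × (1/2)^(3.89/5.4835) = 1630 × (1/2)^0.7094 ≈ 996.87 cpm.

997 cpm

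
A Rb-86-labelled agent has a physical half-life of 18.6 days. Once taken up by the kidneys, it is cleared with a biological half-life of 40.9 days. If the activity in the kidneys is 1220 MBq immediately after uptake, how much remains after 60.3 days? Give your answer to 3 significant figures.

46.4 MBq

1/t_eff = 1/t_phys + 1/t_biol = 1/18.6 + 1/40.9 = 0.078213 per day.
t_eff = 18.6 × 40.9 / (18.6 + 40.9) ≈ 12.786 days.
Remaining = 1220 × (1/2)^(60.3/12.786) = 1220 × (1/2)^4.7163 ≈ 46.411 MBq.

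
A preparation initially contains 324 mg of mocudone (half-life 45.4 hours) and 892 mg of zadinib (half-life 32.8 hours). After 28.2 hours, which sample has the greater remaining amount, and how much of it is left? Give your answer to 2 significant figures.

mocudone: 324 × (1/2)^0.62115 ≈ 210.65 mg.
zadinib: 892 × (1/2)^0.85976 ≈ 491.53 mg.
Zadinib has more remaining, at ≈ 491.53 mg.

zadinib, 490 mg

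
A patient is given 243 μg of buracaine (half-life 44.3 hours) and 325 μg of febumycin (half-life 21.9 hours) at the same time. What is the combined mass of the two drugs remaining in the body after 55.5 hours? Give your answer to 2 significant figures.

160 μg

buracaine: 243 × (1/2)^(55.5/44.3) = 243 × (1/2)^1.2528 ≈ 101.97 μg.
febumycin: 325 × (1/2)^(55.5/21.9) = 325 × (1/2)^2.5342 ≈ 56.105 μg.
Total = 101.97 + 56.105 ≈ 158.07 μg.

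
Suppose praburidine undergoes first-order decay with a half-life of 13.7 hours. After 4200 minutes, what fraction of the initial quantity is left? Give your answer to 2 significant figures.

0.029

4200 minutes = 70 hours.
n = 70/13.7 ≈ 5.1095 half-lives.
Fraction remaining = (1/2)^5.1095 ≈ 0.028966.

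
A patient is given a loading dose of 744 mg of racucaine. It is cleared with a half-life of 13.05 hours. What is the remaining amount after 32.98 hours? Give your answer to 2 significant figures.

Number of half-lives: n = 32.98/13.05 ≈ 2.5272.
Remaining = 744 × (1/2)^2.5272 = 744 × 0.17347 ≈ 129.07 mg.

130 mg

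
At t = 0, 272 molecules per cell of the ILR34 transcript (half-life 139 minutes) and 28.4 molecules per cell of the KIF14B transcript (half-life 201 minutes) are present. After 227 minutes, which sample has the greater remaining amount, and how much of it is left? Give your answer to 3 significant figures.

ILR34 transcript, 87.7 molecules per cell

ILR34 transcript: 272 × (1/2)^1.6331 ≈ 87.692 molecules per cell.
KIF14B transcript: 28.4 × (1/2)^1.1294 ≈ 12.982 molecules per cell.
ILR34 transcript has more remaining, at ≈ 87.692 molecules per cell.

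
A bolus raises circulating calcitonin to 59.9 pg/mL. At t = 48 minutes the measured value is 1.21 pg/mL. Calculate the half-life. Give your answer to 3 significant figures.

8.53 minutes

A/A₀ = 1.21/59.9 ≈ 0.0202.
n = log₂(49.504) ≈ 5.6295 half-lives elapsed in 48 minutes.
t½ = 48/5.6295 ≈ 8.5265 minutes.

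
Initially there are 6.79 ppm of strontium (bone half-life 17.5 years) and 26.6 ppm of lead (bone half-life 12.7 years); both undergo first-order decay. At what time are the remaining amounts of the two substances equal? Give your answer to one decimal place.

Set 6.79·(1/2)^(t/17.5) = 26.6·(1/2)^(t/12.7).
Taking log₂: log₂(6.79/26.6) = t·(1/17.5 − 1/12.7).
log₂(0.25526) = -1.9699; 1/17.5 − 1/12.7 = -0.021597.
t = -1.9699 / -0.021597 ≈ 91.212 years.

91.2 years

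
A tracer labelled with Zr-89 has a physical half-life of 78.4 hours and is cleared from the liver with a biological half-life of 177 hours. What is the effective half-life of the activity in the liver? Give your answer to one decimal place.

1/t_eff = 1/t_phys + 1/t_biol = 1/78.4 + 1/177 = 0.018405 per hour.
t_eff = 78.4 × 177 / (78.4 + 177) ≈ 54.334 hours.

54.3 hours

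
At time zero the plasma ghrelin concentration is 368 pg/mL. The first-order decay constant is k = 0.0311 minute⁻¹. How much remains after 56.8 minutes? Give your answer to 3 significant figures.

t½ = ln 2 / k = 0.69315 / 0.0311 ≈ 22.288 minutes.
Number of half-lives: n = 56.8/22.288 ≈ 2.5485.
Remaining = 368 × (1/2)^2.5485 = 368 × 0.17093 ≈ 62.904 pg/mL.

62.9 pg/mL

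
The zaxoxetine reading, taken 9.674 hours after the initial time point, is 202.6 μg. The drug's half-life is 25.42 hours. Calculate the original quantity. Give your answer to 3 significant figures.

264 μg

Number of half-lives elapsed: n = 9.674/25.42 ≈ 0.38057.
A₀ = A × 2^n = 202.6 × 2^0.38057 = 202.6 × 1.3019 ≈ 263.76 μg.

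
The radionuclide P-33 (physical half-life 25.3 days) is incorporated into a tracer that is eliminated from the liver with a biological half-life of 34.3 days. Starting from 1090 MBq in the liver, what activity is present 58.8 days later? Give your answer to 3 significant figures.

66.3 MBq

1/t_eff = 1/t_phys + 1/t_biol = 1/25.3 + 1/34.3 = 0.06868 per day.
t_eff = 25.3 × 34.3 / (25.3 + 34.3) ≈ 14.56 days.
Remaining = 1090 × (1/2)^(58.8/14.56) = 1090 × (1/2)^4.0384 ≈ 66.336 MBq.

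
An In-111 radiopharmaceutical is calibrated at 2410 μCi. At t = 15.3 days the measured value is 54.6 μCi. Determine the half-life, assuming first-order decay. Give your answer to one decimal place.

A/A₀ = 54.6/2410 ≈ 0.022656.
n = log₂(44.139) ≈ 5.464 half-lives elapsed in 15.3 days.
t½ = 15.3/5.464 ≈ 2.8002 days.

2.8 days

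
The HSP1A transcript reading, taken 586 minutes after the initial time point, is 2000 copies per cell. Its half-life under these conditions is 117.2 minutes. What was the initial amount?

64000 copies per cell

Number of half-lives elapsed: n = 586/117.2 ≈ 5.
A₀ = A × 2^n = 2000 × 2^5 = 2000 × 32 ≈ 64000 copies per cell.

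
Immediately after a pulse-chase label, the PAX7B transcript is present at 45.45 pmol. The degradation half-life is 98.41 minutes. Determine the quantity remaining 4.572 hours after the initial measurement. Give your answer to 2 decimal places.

Convert the elapsed time: 4.572 hours = 274.32 minutes.
Number of half-lives: n = 274.32/98.41 ≈ 2.7875.
Remaining = 45.45 × (1/2)^2.7875 = 45.45 × 0.14483 ≈ 6.5827 pmol.

6.58 pmol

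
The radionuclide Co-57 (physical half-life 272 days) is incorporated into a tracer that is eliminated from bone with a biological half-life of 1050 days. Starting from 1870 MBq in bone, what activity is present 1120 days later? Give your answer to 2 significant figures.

1/t_eff = 1/t_phys + 1/t_biol = 1/272 + 1/1050 = 0.0046289 per day.
t_eff = 272 × 1050 / (272 + 1050) ≈ 216.04 days.
Remaining = 1870 × (1/2)^(1120/216.04) = 1870 × (1/2)^5.1843 ≈ 51.429 MBq.

51 MBq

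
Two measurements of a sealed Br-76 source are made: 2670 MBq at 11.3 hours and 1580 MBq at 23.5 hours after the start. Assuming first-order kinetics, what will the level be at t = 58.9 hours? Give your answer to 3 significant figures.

Over Δt = 23.5 − 11.3 = 12.2 hours, the level fell by a factor of 2670/1580 ≈ 1.6899.
n = log₂(1.6899) ≈ 0.75692 half-lives, so t½ = 12.2/0.75692 ≈ 16.118 hours.
From t = 23.5 to t = 58.9: 1580 × (1/2)^((58.9−23.5)/16.118) ≈ 344.75 MBq.

345 MBq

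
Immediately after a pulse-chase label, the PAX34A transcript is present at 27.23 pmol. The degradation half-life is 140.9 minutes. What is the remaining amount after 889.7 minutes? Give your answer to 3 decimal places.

0.342 pmol

Number of half-lives: n = 889.7/140.9 ≈ 6.3144.
Remaining = 27.23 × (1/2)^6.3144 = 27.23 × 0.012565 ≈ 0.34215 pmol.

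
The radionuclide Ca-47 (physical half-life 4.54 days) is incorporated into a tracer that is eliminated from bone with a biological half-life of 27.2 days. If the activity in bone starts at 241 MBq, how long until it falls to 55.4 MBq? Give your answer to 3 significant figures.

8.25 days

1/t_eff = 1/t_phys + 1/t_biol = 1/4.54 + 1/27.2 = 0.25703 per day.
t_eff = 4.54 × 27.2 / (4.54 + 27.2) ≈ 3.8906 days.
n = log₂(241/55.4) ≈ 2.1211; t = 2.1211 × 3.8906 ≈ 8.2523 days.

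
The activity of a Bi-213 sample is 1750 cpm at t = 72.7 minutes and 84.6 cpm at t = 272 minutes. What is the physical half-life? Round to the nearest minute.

Over Δt = 272 − 72.7 = 199.3 minutes, the level fell by a factor of 1750/84.6 ≈ 20.686.
n = log₂(20.686) ≈ 4.3706 half-lives, so t½ = 199.3/4.3706 ≈ 45.601 minutes.

46 minutes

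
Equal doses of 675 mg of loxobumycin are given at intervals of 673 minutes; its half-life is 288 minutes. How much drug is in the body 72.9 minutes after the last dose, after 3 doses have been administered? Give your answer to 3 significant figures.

701 mg

The 3 doses were given 1418.9, 745.9, 72.9 minutes ago.
Total = 675·(1/2)^(1418.9/288) + 675·(1/2)^(745.9/288) + 675·(1/2)^(72.9/288)
      = 22.193 + 112.11 + 566.38 ≈ 700.68 mg.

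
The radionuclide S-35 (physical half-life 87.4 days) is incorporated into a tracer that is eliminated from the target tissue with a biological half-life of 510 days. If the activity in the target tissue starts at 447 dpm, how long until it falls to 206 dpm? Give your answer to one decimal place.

83.4 days

1/t_eff = 1/t_phys + 1/t_biol = 1/87.4 + 1/510 = 0.013402 per day.
t_eff = 87.4 × 510 / (87.4 + 510) ≈ 74.613 days.
n = log₂(447/206) ≈ 1.1176; t = 1.1176 × 74.613 ≈ 83.39 days.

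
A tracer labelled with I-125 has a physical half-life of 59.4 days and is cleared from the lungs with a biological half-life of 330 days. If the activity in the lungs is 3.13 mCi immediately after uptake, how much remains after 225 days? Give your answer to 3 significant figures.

0.141 mCi

1/t_eff = 1/t_phys + 1/t_biol = 1/59.4 + 1/330 = 0.019865 per day.
t_eff = 59.4 × 330 / (59.4 + 330) ≈ 50.339 days.
Remaining = 3.13 × (1/2)^(225/50.339) = 3.13 × (1/2)^4.4697 ≈ 0.14126 mCi.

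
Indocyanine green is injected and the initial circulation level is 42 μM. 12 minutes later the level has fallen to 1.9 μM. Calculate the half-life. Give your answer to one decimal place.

2.7 minutes

A/A₀ = 1.9/42 ≈ 0.045238.
n = log₂(22.105) ≈ 4.4663 half-lives elapsed in 12 minutes.
t½ = 12/4.4663 ≈ 2.6868 minutes.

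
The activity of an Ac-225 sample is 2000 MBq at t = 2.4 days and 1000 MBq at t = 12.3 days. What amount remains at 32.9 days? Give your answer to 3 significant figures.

Over Δt = 12.3 − 2.4 = 9.9 days, the level fell by a factor of 2000/1000 ≈ 2.
n = log₂(2) ≈ 1 half-lives, so t½ = 9.9/1 ≈ 9.9 days.
From t = 12.3 to t = 32.9: 1000 × (1/2)^((32.9−12.3)/9.9) ≈ 236.38 MBq.

236 MBq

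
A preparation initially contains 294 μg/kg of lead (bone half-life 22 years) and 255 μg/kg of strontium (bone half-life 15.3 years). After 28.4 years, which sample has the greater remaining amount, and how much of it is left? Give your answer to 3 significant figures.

lead: 294 × (1/2)^1.2909 ≈ 120.16 μg/kg.
strontium: 255 × (1/2)^1.8562 ≈ 70.431 μg/kg.
Lead has more remaining, at ≈ 120.16 μg/kg.

lead, 120 μg/kg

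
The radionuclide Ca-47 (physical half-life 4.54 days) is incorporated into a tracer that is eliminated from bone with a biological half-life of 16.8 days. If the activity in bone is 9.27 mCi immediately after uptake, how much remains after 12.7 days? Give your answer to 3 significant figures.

1/t_eff = 1/t_phys + 1/t_biol = 1/4.54 + 1/16.8 = 0.27979 per day.
t_eff = 4.54 × 16.8 / (4.54 + 16.8) ≈ 3.5741 days.
Remaining = 9.27 × (1/2)^(12.7/3.5741) = 9.27 × (1/2)^3.5533 ≈ 0.78964 mCi.

0.790 mCi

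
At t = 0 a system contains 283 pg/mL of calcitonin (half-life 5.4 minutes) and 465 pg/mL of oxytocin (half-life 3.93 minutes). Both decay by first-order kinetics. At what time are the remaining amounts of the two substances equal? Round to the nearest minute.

Set 283·(1/2)^(t/5.4) = 465·(1/2)^(t/3.93).
Taking log₂: log₂(283/465) = t·(1/5.4 − 1/3.93).
log₂(0.6086) = -0.71643; 1/5.4 − 1/3.93 = -0.069268.
t = -0.71643 / -0.069268 ≈ 10.343 minutes.

10 minutes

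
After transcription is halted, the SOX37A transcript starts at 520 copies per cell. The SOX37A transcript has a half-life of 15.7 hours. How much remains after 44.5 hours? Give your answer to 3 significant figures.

Number of half-lives: n = 44.5/15.7 ≈ 2.8344.
Remaining = 520 × (1/2)^2.8344 = 520 × 0.1402 ≈ 72.906 copies per cell.

72.9 copies per cell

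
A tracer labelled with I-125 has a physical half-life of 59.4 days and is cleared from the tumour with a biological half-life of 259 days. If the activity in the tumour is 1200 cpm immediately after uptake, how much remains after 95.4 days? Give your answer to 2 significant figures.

310 cpm

1/t_eff = 1/t_phys + 1/t_biol = 1/59.4 + 1/259 = 0.020696 per day.
t_eff = 59.4 × 259 / (59.4 + 259) ≈ 48.318 days.
Remaining = 1200 × (1/2)^(95.4/48.318) = 1200 × (1/2)^1.9744 ≈ 305.37 cpm.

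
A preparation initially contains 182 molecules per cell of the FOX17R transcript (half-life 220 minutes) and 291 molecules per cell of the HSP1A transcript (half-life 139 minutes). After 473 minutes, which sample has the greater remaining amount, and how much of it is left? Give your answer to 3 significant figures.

FOX17R transcript, 41.0 molecules per cell

FOX17R transcript: 182 × (1/2)^2.15 ≈ 41.007 molecules per cell.
HSP1A transcript: 291 × (1/2)^3.4029 ≈ 27.512 molecules per cell.
FOX17R transcript has more remaining, at ≈ 41.007 molecules per cell.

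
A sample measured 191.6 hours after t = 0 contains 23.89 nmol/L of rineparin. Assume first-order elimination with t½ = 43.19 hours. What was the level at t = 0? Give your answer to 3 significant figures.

Number of half-lives elapsed: n = 191.6/43.19 ≈ 4.4362.
A₀ = A × 2^n = 23.89 × 2^4.4362 = 23.89 × 21.649 ≈ 517.19 nmol/L.

517 nmol/L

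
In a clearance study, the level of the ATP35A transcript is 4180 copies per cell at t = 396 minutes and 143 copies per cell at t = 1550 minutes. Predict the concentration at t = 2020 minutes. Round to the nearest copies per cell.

36 copies per cell

Over Δt = 1550 − 396 = 1154 minutes, the level fell by a factor of 4180/143 ≈ 29.231.
n = log₂(29.231) ≈ 4.8694 half-lives, so t½ = 1154/4.8694 ≈ 236.99 minutes.
From t = 1550 to t = 2020: 143 × (1/2)^((2020−1550)/236.99) ≈ 36.168 copies per cell.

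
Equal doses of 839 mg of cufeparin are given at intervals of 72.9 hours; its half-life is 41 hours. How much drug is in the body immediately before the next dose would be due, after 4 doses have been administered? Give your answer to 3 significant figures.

343 mg

The 4 doses were given 291.6, 218.7, 145.8, 72.9 hours ago.
Total = 839·(1/2)^(291.6/41) + 839·(1/2)^(218.7/41) + 839·(1/2)^(145.8/41) + 839·(1/2)^(72.9/41)
      = 6.0643 + 20.798 + 71.33 + 244.63 ≈ 342.83 mg.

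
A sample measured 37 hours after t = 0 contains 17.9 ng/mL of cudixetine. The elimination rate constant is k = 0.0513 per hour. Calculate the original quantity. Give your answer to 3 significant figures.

t½ = ln 2 / k = 0.69315 / 0.0513 ≈ 13.512 hours.
Number of half-lives elapsed: n = 37/13.512 ≈ 2.7384.
A₀ = A × 2^n = 17.9 × 2^2.7384 = 17.9 × 6.6732 ≈ 119.45 ng/mL.

119 ng/mL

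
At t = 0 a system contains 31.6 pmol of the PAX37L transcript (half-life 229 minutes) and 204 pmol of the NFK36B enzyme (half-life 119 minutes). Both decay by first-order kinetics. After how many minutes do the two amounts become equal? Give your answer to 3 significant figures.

667 minutes

Set 31.6·(1/2)^(t/229) = 204·(1/2)^(t/119).
Taking log₂: log₂(31.6/204) = t·(1/229 − 1/119).
log₂(0.1549) = -2.6906; 1/229 − 1/119 = -0.0040365.
t = -2.6906 / -0.0040365 ≈ 666.55 minutes.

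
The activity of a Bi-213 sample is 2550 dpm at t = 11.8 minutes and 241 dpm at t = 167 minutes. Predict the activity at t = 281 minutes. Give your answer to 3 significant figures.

42.6 dpm

Over Δt = 167 − 11.8 = 155.2 minutes, the level fell by a factor of 2550/241 ≈ 10.581.
n = log₂(10.581) ≈ 3.4034 half-lives, so t½ = 155.2/3.4034 ≈ 45.602 minutes.
From t = 167 to t = 281: 241 × (1/2)^((281−167)/45.602) ≈ 42.606 dpm.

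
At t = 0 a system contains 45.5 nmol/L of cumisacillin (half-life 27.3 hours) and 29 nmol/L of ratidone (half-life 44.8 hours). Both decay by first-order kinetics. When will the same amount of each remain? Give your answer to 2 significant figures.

Set 45.5·(1/2)^(t/27.3) = 29·(1/2)^(t/44.8).
Taking log₂: log₂(45.5/29) = t·(1/27.3 − 1/44.8).
log₂(1.569) = 0.64981; 1/27.3 − 1/44.8 = 0.014309.
t = 0.64981 / 0.014309 ≈ 45.414 hours.

45 hours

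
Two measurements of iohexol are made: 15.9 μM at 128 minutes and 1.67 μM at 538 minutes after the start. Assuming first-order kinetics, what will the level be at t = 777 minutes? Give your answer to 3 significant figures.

0.449 μM

Over Δt = 538 − 128 = 410 minutes, the level fell by a factor of 15.9/1.67 ≈ 9.521.
n = log₂(9.521) ≈ 3.2511 half-lives, so t½ = 410/3.2511 ≈ 126.11 minutes.
From t = 538 to t = 777: 1.67 × (1/2)^((777−538)/126.11) ≈ 0.44897 μM.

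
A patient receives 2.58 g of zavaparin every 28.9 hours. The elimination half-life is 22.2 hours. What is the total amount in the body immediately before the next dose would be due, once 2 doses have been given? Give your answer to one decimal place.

The 2 doses were given 57.8, 28.9 hours ago.
Total = 2.58·(1/2)^(57.8/22.2) + 2.58·(1/2)^(28.9/22.2)
      = 0.42448 + 1.0465 ≈ 1.471 g.

1.5 g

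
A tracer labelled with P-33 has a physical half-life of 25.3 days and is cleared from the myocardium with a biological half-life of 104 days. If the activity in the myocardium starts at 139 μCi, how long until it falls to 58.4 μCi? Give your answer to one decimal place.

1/t_eff = 1/t_phys + 1/t_biol = 1/25.3 + 1/104 = 0.049141 per day.
t_eff = 25.3 × 104 / (25.3 + 104) ≈ 20.35 days.
n = log₂(139/58.4) ≈ 1.251; t = 1.251 × 20.35 ≈ 25.458 days.

25.5 days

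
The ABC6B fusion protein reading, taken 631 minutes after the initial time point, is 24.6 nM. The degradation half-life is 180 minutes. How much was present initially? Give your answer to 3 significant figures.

Number of half-lives elapsed: n = 631/180 ≈ 3.5056.
A₀ = A × 2^n = 24.6 × 2^3.5056 = 24.6 × 11.357 ≈ 279.39 nM.

279 nM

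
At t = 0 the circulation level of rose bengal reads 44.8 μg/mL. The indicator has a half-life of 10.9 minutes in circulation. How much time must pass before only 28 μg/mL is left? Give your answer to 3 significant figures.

7.39 minutes

Fraction remaining = 28/44.8 ≈ 0.625.
n = log₂(44.8/28) = ln(1.6)/ln 2 ≈ 0.67807 half-lives.
t = n × t½ = 0.67807 × 10.9 ≈ 7.391 minutes.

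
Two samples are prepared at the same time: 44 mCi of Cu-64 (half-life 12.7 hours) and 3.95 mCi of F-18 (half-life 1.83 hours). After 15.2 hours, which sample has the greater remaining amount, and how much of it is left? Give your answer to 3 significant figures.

Cu-64: 44 × (1/2)^1.1969 ≈ 19.194 mCi.
F-18: 3.95 × (1/2)^8.306 ≈ 0.012481 mCi.
Cu-64 has more remaining, at ≈ 19.194 mCi.

Cu-64, 19.2 mCi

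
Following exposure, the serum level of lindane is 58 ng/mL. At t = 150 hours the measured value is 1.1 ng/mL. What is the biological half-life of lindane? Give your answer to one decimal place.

26.2 hours

A/A₀ = 1.1/58 ≈ 0.018966.
n = log₂(52.727) ≈ 5.7205 half-lives elapsed in 150 hours.
t½ = 150/5.7205 ≈ 26.222 hours.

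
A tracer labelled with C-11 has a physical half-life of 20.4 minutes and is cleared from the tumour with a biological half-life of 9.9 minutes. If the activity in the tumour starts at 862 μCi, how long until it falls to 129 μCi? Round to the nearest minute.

18 minutes

1/t_eff = 1/t_phys + 1/t_biol = 1/20.4 + 1/9.9 = 0.15003 per minute.
t_eff = 20.4 × 9.9 / (20.4 + 9.9) ≈ 6.6653 minutes.
n = log₂(862/129) ≈ 2.7403; t = 2.7403 × 6.6653 ≈ 18.265 minutes.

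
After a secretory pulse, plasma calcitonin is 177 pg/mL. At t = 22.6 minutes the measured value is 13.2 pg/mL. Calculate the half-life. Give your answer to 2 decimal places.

A/A₀ = 13.2/177 ≈ 0.074576.
n = log₂(13.409) ≈ 3.7451 half-lives elapsed in 22.6 minutes.
t½ = 22.6/3.7451 ≈ 6.0345 minutes.

6.03 minutes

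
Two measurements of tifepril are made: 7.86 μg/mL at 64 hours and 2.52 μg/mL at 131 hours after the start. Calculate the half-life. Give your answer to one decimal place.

Over Δt = 131 − 64 = 67 hours, the level fell by a factor of 7.86/2.52 ≈ 3.119.
n = log₂(3.119) ≈ 1.6411 half-lives, so t½ = 67/1.6411 ≈ 40.826 hours.

40.8 hours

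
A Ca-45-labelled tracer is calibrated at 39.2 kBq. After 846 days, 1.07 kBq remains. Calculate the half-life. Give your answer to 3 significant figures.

A/A₀ = 1.07/39.2 ≈ 0.027296.
n = log₂(36.636) ≈ 5.1952 half-lives elapsed in 846 days.
t½ = 846/5.1952 ≈ 162.84 days.

163 days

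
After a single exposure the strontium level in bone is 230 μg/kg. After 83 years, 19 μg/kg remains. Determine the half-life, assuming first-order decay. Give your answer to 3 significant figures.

A/A₀ = 19/230 ≈ 0.082609.
n = log₂(12.105) ≈ 3.5976 half-lives elapsed in 83 years.
t½ = 83/3.5976 ≈ 23.071 years.

23.1 years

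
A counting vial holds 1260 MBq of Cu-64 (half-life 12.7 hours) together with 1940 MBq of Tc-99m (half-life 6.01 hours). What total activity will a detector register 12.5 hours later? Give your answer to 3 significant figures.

Cu-64: 1260 × (1/2)^(12.5/12.7) = 1260 × (1/2)^0.98425 ≈ 636.91 MBq.
Tc-99m: 1940 × (1/2)^(12.5/6.01) = 1940 × (1/2)^2.0799 ≈ 458.88 MBq.
Total = 636.91 + 458.88 ≈ 1095.8 MBq.

1100 MBq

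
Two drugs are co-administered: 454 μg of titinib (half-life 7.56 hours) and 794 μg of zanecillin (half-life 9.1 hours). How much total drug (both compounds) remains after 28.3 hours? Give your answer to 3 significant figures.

126 μg

titinib: 454 × (1/2)^(28.3/7.56) = 454 × (1/2)^3.7434 ≈ 33.899 μg.
zanecillin: 794 × (1/2)^(28.3/9.1) = 794 × (1/2)^3.1099 ≈ 91.971 μg.
Total = 33.899 + 91.971 ≈ 125.87 μg.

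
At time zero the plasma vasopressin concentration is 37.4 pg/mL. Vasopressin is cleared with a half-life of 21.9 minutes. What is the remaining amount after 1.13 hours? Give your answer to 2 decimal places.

Convert the elapsed time: 1.13 hours = 67.8 minutes.
Number of half-lives: n = 67.8/21.9 ≈ 3.0959.
Remaining = 37.4 × (1/2)^3.0959 = 37.4 × 0.11696 ≈ 4.3744 pg/mL.

4.37 pg/mL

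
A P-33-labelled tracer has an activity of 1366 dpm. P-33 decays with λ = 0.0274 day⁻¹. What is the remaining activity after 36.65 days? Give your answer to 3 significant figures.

t½ = ln 2 / λ = 0.69315 / 0.0274 ≈ 25.297 days.
Number of half-lives: n = 36.65/25.297 ≈ 1.4488.
Remaining = 1366 × (1/2)^1.4488 = 1366 × 0.36633 ≈ 500.41 dpm.

500 dpm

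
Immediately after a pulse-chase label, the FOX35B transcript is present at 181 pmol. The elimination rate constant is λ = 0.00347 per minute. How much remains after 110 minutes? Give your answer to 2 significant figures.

t½ = ln 2 / λ = 0.69315 / 0.00347 ≈ 199.75 minutes.
Number of half-lives: n = 110/199.75 ≈ 0.55068.
Remaining = 181 × (1/2)^0.55068 = 181 × 0.6827 ≈ 123.57 pmol.

120 pmol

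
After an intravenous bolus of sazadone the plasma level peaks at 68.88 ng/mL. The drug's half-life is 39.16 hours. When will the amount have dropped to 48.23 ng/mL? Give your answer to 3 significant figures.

20.1 hours

Fraction remaining = 48.23/68.88 ≈ 0.7002.
n = log₂(68.88/48.23) = ln(1.4282)/ln 2 ≈ 0.51415 half-lives.
t = n × t½ = 0.51415 × 39.16 ≈ 20.134 hours.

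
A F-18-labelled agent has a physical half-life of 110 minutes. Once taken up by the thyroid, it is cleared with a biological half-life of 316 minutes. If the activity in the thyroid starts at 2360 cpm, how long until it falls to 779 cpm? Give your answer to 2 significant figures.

1/t_eff = 1/t_phys + 1/t_biol = 1/110 + 1/316 = 0.012255 per minute.
t_eff = 110 × 316 / (110 + 316) ≈ 81.596 minutes.
n = log₂(2360/779) ≈ 1.5991; t = 1.5991 × 81.596 ≈ 130.48 minutes.

130 minutes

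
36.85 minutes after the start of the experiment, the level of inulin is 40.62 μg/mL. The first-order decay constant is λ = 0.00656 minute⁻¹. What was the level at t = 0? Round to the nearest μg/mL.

t½ = ln 2 / λ = 0.69315 / 0.00656 ≈ 105.66 minutes.
Number of half-lives elapsed: n = 36.85/105.66 ≈ 0.34875.
A₀ = A × 2^n = 40.62 × 2^0.34875 = 40.62 × 1.2735 ≈ 51.728 μg/mL.

52 μg/mL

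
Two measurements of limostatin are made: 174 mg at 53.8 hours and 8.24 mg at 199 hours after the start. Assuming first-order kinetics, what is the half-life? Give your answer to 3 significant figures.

Over Δt = 199 − 53.8 = 145.2 hours, the level fell by a factor of 174/8.24 ≈ 21.117.
n = log₂(21.117) ≈ 4.4003 half-lives, so t½ = 145.2/4.4003 ≈ 32.998 hours.

33.0 hours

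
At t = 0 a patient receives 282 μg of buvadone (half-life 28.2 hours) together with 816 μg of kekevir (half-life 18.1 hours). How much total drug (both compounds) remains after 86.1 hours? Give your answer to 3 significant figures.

64.2 μg

buvadone: 282 × (1/2)^(86.1/28.2) = 282 × (1/2)^3.0532 ≈ 33.974 μg.
kekevir: 816 × (1/2)^(86.1/18.1) = 816 × (1/2)^4.7569 ≈ 30.18 μg.
Total = 33.974 + 30.18 ≈ 64.154 μg.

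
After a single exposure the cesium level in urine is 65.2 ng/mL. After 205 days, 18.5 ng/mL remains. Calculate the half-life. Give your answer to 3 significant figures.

A/A₀ = 18.5/65.2 ≈ 0.28374.
n = log₂(3.5243) ≈ 1.8173 half-lives elapsed in 205 days.
t½ = 205/1.8173 ≈ 112.8 days.

113 days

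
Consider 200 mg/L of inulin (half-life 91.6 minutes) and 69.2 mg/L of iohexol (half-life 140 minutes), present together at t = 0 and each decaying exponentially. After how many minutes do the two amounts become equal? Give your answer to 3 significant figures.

Set 200·(1/2)^(t/91.6) = 69.2·(1/2)^(t/140).
Taking log₂: log₂(200/69.2) = t·(1/91.6 − 1/140).
log₂(2.8902) = 1.5312; 1/91.6 − 1/140 = 0.0037742.
t = 1.5312 / 0.0037742 ≈ 405.69 minutes.

406 minutes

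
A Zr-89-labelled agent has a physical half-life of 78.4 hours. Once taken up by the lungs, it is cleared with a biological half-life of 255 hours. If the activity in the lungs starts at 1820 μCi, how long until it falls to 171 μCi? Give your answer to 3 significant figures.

1/t_eff = 1/t_phys + 1/t_biol = 1/78.4 + 1/255 = 0.016677 per hour.
t_eff = 78.4 × 255 / (78.4 + 255) ≈ 59.964 hours.
n = log₂(1820/171) ≈ 3.4119; t = 3.4119 × 59.964 ≈ 204.59 hours.

205 hours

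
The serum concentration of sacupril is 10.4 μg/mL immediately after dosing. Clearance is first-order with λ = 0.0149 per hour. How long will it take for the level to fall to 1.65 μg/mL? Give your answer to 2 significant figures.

t½ = ln 2 / λ = 0.69315 / 0.0149 ≈ 46.52 hours.
Fraction remaining = 1.65/10.4 ≈ 0.15865.
n = log₂(10.4/1.65) = ln(6.303)/ln 2 ≈ 2.656 half-lives.
t = n × t½ = 2.656 × 46.52 ≈ 123.56 hours.

120 hours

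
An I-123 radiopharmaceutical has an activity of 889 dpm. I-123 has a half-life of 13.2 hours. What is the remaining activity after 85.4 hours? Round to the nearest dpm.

10 dpm

Number of half-lives: n = 85.4/13.2 ≈ 6.4697.
Remaining = 889 × (1/2)^6.4697 = 889 × 0.011283 ≈ 10.031 dpm.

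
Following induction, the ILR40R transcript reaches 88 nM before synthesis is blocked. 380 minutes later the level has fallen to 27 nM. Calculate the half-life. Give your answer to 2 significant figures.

A/A₀ = 27/88 ≈ 0.30682.
n = log₂(3.2593) ≈ 1.7045 half-lives elapsed in 380 minutes.
t½ = 380/1.7045 ≈ 222.93 minutes.

220 minutes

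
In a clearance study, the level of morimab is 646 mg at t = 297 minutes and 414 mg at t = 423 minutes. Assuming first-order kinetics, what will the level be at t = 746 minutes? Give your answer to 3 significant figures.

132 mg

Over Δt = 423 − 297 = 126 minutes, the level fell by a factor of 646/414 ≈ 1.5604.
n = log₂(1.5604) ≈ 0.6419 half-lives, so t½ = 126/0.6419 ≈ 196.29 minutes.
From t = 423 to t = 746: 414 × (1/2)^((746−423)/196.29) ≈ 132.33 mg.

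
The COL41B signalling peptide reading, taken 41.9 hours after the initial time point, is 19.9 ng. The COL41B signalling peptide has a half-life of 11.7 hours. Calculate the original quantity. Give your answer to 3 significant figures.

Number of half-lives elapsed: n = 41.9/11.7 ≈ 3.5812.
A₀ = A × 2^n = 19.9 × 2^3.5812 = 19.9 × 11.969 ≈ 238.18 ng.

238 ng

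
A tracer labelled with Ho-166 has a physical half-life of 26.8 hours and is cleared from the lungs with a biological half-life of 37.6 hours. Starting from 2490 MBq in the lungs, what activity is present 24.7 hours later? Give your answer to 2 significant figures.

830 MBq

1/t_eff = 1/t_phys + 1/t_biol = 1/26.8 + 1/37.6 = 0.063909 per hour.
t_eff = 26.8 × 37.6 / (26.8 + 37.6) ≈ 15.647 hours.
Remaining = 2490 × (1/2)^(24.7/15.647) = 2490 × (1/2)^1.5786 ≈ 833.69 MBq.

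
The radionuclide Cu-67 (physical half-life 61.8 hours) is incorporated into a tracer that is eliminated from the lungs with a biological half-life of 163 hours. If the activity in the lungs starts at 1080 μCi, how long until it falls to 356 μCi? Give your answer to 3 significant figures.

71.7 hours

1/t_eff = 1/t_phys + 1/t_biol = 1/61.8 + 1/163 = 0.022316 per hour.
t_eff = 61.8 × 163 / (61.8 + 163) ≈ 44.81 hours.
n = log₂(1080/356) ≈ 1.6011; t = 1.6011 × 44.81 ≈ 71.745 hours.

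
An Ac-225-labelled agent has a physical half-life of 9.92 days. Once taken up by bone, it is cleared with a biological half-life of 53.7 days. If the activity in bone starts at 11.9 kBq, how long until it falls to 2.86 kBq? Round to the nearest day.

1/t_eff = 1/t_phys + 1/t_biol = 1/9.92 + 1/53.7 = 0.11943 per day.
t_eff = 9.92 × 53.7 / (9.92 + 53.7) ≈ 8.3732 days.
n = log₂(11.9/2.86) ≈ 2.0569; t = 2.0569 × 8.3732 ≈ 17.223 days.

17 days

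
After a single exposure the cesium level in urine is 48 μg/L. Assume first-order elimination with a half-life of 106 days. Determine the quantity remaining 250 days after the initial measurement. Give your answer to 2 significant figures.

9.4 μg/L

Number of half-lives: n = 250/106 ≈ 2.3585.
Remaining = 48 × (1/2)^2.3585 = 48 × 0.195 ≈ 9.3598 μg/L.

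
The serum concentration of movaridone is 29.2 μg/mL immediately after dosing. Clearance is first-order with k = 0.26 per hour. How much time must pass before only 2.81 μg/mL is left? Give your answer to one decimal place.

t½ = ln 2 / k = 0.69315 / 0.26 ≈ 2.666 hours.
Fraction remaining = 2.81/29.2 ≈ 0.096233.
n = log₂(29.2/2.81) = ln(10.391)/ln 2 ≈ 3.3773 half-lives.
t = n × t½ = 3.3773 × 2.666 ≈ 9.0038 hours.

9.0 hours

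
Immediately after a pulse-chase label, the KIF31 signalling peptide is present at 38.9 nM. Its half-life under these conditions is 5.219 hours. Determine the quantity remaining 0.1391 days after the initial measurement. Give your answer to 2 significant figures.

Convert the elapsed time: 0.1391 days = 3.3384 hours.
Number of half-lives: n = 3.3384/5.219 ≈ 0.63966.
Remaining = 38.9 × (1/2)^0.63966 = 38.9 × 0.64186 ≈ 24.968 nM.

25 nM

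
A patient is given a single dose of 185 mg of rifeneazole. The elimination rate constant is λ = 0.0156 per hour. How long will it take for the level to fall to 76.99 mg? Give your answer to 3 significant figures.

56.2 hours

t½ = ln 2 / λ = 0.69315 / 0.0156 ≈ 44.433 hours.
Fraction remaining = 76.99/185 ≈ 0.41616.
n = log₂(185/76.99) = ln(2.4029)/ln 2 ≈ 1.2648 half-lives.
t = n × t½ = 1.2648 × 44.433 ≈ 56.197 hours.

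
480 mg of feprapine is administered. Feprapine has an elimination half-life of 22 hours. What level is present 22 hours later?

240 mg

Elapsed time is 1 half-life (22/22).
Each half-life halves the amount: 480 × (1/2)^1 = 480/2 = 240 mg.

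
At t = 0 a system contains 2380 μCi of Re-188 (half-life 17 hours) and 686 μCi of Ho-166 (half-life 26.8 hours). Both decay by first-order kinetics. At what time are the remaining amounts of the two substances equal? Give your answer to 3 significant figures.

83.4 hours

Set 2380·(1/2)^(t/17) = 686·(1/2)^(t/26.8).
Taking log₂: log₂(2380/686) = t·(1/17 − 1/26.8).
log₂(3.4694) = 1.7947; 1/17 − 1/26.8 = 0.02151.
t = 1.7947 / 0.02151 ≈ 83.434 hours.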